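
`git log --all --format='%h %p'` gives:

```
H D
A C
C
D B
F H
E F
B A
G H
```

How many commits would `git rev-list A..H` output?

Reachable from H: {A, B, C, D, H}.
Reachable from A: {A, C}.
In H's history but not A's: {B, D, H} — 3 commits.

3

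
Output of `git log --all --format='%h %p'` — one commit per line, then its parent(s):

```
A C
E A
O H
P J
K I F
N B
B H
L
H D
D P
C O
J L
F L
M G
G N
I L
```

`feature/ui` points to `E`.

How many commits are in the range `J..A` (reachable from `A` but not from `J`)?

6

Reachable from A: {A, C, D, H, J, L, O, P}.
Reachable from J: {J, L}.
In A's history but not J's: {A, C, D, H, O, P} — 6 commits.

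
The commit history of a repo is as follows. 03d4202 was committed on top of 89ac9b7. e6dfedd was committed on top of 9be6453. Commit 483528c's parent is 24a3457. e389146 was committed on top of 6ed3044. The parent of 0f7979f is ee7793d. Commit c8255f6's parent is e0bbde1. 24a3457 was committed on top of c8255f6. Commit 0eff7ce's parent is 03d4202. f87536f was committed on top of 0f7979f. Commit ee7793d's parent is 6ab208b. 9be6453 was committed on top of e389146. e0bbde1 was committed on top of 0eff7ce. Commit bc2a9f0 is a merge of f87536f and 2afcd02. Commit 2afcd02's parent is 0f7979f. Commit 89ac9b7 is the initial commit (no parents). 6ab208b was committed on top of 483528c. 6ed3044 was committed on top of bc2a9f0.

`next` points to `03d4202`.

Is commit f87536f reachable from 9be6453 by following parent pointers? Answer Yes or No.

Yes

Ancestors of 9be6453 (commits reachable by following parents): {03d4202, 0eff7ce, 0f7979f, 24a3457, 2afcd02, 483528c, 6ab208b, 6ed3044, 89ac9b7, 9be6453, bc2a9f0, c8255f6, e0bbde1, e389146, ee7793d, f87536f}.
f87536f is in that set, so it is an ancestor of 9be6453.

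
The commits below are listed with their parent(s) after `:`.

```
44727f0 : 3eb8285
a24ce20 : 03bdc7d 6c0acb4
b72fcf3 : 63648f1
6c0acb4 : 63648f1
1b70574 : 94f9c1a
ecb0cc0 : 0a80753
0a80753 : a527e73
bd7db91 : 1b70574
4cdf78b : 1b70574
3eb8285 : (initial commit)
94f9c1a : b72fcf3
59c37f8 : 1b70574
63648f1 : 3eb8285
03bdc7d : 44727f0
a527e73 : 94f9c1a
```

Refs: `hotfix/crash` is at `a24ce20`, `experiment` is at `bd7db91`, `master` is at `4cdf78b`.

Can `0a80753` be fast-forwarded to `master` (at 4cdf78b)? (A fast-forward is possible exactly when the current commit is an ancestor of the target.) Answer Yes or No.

A fast-forward from 0a80753 to 4cdf78b is possible iff 0a80753 is an ancestor of 4cdf78b.
Ancestors of 4cdf78b: {1b70574, 3eb8285, 4cdf78b, 63648f1, 94f9c1a, b72fcf3}.
0a80753 is not among them, so fast-forward is not possible.

No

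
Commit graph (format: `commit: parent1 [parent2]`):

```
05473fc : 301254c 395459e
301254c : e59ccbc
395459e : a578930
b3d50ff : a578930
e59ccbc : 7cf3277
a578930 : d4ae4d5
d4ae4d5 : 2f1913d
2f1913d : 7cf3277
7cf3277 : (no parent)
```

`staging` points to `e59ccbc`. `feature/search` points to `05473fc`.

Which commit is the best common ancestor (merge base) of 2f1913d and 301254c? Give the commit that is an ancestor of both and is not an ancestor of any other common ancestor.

Ancestors of 2f1913d: {2f1913d, 7cf3277}.
Ancestors of 301254c: {301254c, 7cf3277, e59ccbc}.
Common ancestors: {7cf3277}.
The only common ancestor is 7cf3277, so it is the merge base.

7cf3277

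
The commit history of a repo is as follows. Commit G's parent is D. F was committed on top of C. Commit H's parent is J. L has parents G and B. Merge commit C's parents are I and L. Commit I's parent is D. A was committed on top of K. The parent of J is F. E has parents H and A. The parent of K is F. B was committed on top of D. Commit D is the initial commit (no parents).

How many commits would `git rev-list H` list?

Walking parent pointers from H: reachable set = {B, C, D, F, G, H, I, J, L}.
That is 9 commits.

9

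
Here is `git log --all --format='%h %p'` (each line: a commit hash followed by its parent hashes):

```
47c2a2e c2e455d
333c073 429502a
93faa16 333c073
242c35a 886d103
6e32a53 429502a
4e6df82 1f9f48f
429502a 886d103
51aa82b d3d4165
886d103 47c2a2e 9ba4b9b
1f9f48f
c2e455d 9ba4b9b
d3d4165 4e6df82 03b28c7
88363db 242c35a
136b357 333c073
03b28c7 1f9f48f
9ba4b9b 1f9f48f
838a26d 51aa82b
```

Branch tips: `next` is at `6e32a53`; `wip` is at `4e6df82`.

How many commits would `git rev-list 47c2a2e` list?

Walking parent pointers from 47c2a2e: reachable set = {1f9f48f, 47c2a2e, 9ba4b9b, c2e455d}.
That is 4 commits.

4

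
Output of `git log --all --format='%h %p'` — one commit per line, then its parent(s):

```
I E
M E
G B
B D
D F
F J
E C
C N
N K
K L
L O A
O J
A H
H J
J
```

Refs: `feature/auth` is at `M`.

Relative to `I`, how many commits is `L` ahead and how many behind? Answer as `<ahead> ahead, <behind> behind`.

Reachable from L: {A, H, J, L, O}.
Reachable from I: {A, C, E, H, I, J, K, L, N, O}.
Only in L's history (ahead): {} — 0.
Only in I's history (behind): {C, E, I, K, N} — 5.

0 ahead, 5 behind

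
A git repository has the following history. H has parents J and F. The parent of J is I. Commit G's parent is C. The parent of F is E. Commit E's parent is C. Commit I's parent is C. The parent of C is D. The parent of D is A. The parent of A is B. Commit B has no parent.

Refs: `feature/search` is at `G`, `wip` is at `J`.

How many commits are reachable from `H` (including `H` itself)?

Walking parent pointers from H: reachable set = {A, B, C, D, E, F, H, I, J}.
That is 9 commits.

9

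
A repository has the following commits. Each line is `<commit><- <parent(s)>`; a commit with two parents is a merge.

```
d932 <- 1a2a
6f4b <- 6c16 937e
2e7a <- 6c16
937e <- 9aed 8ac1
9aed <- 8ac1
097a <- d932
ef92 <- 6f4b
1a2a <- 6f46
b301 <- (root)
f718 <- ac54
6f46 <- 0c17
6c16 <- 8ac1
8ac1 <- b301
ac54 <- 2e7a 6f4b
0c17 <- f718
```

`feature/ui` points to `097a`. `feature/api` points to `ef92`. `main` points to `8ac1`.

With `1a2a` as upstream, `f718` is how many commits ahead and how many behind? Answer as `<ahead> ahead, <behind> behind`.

Reachable from f718: {2e7a, 6c16, 6f4b, 8ac1, 937e, 9aed, ac54, b301, f718}.
Reachable from 1a2a: {0c17, 1a2a, 2e7a, 6c16, 6f46, 6f4b, 8ac1, 937e, 9aed, ac54, b301, f718}.
Only in f718's history (ahead): {} — 0.
Only in 1a2a's history (behind): {0c17, 1a2a, 6f46} — 3.

0 ahead, 3 behind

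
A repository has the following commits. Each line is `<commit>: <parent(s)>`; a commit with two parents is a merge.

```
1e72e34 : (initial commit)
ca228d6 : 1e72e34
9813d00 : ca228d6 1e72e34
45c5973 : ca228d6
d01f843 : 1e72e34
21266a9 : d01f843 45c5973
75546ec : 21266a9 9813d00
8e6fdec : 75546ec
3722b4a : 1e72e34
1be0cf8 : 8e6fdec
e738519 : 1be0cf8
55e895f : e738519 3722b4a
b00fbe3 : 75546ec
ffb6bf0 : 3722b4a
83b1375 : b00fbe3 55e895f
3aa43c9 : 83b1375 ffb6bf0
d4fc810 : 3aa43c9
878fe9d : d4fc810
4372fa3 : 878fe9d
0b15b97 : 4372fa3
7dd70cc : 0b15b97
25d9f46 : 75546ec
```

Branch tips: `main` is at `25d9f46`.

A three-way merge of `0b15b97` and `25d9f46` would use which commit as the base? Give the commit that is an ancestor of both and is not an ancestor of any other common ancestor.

75546ec

Ancestors of 0b15b97: {0b15b97, 1be0cf8, 1e72e34, 21266a9, 3722b4a, 3aa43c9, 4372fa3, 45c5973, 55e895f, 75546ec, 83b1375, 878fe9d, 8e6fdec, 9813d00, b00fbe3, ca228d6, d01f843, d4fc810, e738519, ffb6bf0}.
Ancestors of 25d9f46: {1e72e34, 21266a9, 25d9f46, 45c5973, 75546ec, 9813d00, ca228d6, d01f843}.
Common ancestors: {1e72e34, 21266a9, 45c5973, 75546ec, 9813d00, ca228d6, d01f843}.
Among these, 75546ec is not an ancestor of any other common ancestor — it is the merge base.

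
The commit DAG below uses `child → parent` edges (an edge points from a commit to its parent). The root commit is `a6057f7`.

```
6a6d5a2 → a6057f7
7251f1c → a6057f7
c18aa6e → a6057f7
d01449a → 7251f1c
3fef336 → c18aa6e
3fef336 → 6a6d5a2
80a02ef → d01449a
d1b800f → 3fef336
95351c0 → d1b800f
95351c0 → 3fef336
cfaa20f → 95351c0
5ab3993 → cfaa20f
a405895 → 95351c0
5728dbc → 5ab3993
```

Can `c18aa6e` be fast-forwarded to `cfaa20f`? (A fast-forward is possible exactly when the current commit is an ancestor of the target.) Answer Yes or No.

A fast-forward from c18aa6e to cfaa20f is possible iff c18aa6e is an ancestor of cfaa20f.
Ancestors of cfaa20f: {3fef336, 6a6d5a2, 95351c0, a6057f7, c18aa6e, cfaa20f, d1b800f}.
c18aa6e is among them, so fast-forward is possible.

Yes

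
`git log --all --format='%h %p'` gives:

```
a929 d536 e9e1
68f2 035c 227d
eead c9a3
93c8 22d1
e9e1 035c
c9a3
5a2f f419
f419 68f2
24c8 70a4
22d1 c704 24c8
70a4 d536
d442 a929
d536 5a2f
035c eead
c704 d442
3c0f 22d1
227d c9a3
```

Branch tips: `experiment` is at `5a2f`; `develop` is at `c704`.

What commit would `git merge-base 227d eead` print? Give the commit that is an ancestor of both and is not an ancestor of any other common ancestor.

Ancestors of 227d: {227d, c9a3}.
Ancestors of eead: {c9a3, eead}.
Common ancestors: {c9a3}.
The only common ancestor is c9a3, so it is the merge base.

c9a3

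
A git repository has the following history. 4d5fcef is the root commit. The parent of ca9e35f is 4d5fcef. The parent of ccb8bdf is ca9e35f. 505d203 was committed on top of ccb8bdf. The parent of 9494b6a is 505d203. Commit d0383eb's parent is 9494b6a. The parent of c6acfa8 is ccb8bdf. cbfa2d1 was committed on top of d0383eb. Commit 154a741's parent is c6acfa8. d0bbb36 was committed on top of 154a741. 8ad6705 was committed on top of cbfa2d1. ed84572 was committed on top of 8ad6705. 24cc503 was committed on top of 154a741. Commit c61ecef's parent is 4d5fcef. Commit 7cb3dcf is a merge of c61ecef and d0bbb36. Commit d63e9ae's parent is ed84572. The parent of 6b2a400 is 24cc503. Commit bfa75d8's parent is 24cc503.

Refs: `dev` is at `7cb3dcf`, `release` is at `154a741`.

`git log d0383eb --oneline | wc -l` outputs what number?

Walking parent pointers from d0383eb: reachable set = {4d5fcef, 505d203, 9494b6a, ca9e35f, ccb8bdf, d0383eb}.
That is 6 commits.

6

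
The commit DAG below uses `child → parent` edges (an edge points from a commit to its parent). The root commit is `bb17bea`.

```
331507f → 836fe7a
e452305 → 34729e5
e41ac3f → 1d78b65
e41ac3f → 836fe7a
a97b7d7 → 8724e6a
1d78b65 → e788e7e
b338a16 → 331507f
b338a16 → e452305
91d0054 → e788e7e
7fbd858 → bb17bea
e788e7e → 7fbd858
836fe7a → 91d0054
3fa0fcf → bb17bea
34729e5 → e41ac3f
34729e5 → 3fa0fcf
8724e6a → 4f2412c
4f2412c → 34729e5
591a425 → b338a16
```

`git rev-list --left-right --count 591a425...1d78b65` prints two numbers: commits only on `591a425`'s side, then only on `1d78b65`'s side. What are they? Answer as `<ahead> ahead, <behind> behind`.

Reachable from 591a425: {1d78b65, 331507f, 34729e5, 3fa0fcf, 591a425, 7fbd858, 836fe7a, 91d0054, b338a16, bb17bea, e41ac3f, e452305, e788e7e}.
Reachable from 1d78b65: {1d78b65, 7fbd858, bb17bea, e788e7e}.
Only in 591a425's history (ahead): {331507f, 34729e5, 3fa0fcf, 591a425, 836fe7a, 91d0054, b338a16, e41ac3f, e452305} — 9.
Only in 1d78b65's history (behind): {} — 0.

9 ahead, 0 behind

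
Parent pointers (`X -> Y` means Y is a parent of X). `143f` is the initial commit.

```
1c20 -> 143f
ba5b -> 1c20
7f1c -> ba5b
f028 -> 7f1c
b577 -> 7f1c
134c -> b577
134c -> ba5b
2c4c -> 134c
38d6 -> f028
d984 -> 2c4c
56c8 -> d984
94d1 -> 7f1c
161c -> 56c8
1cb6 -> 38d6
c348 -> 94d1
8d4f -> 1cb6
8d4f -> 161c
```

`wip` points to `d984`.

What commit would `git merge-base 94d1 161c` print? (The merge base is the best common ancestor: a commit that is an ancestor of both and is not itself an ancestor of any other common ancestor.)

7f1c

Ancestors of 94d1: {143f, 1c20, 7f1c, 94d1, ba5b}.
Ancestors of 161c: {134c, 143f, 161c, 1c20, 2c4c, 56c8, 7f1c, b577, ba5b, d984}.
Common ancestors: {143f, 1c20, 7f1c, ba5b}.
Among these, 7f1c is not an ancestor of any other common ancestor — it is the merge base.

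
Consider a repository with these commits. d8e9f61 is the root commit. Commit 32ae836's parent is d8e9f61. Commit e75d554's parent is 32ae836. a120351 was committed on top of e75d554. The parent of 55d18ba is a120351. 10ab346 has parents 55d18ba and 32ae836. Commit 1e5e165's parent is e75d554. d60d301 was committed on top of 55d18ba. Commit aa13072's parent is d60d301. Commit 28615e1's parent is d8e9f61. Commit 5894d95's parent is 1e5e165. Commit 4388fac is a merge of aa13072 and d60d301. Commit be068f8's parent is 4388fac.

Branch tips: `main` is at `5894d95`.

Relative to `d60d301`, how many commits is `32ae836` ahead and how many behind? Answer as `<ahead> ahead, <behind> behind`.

Reachable from 32ae836: {32ae836, d8e9f61}.
Reachable from d60d301: {32ae836, 55d18ba, a120351, d60d301, d8e9f61, e75d554}.
Only in 32ae836's history (ahead): {} — 0.
Only in d60d301's history (behind): {55d18ba, a120351, d60d301, e75d554} — 4.

0 ahead, 4 behind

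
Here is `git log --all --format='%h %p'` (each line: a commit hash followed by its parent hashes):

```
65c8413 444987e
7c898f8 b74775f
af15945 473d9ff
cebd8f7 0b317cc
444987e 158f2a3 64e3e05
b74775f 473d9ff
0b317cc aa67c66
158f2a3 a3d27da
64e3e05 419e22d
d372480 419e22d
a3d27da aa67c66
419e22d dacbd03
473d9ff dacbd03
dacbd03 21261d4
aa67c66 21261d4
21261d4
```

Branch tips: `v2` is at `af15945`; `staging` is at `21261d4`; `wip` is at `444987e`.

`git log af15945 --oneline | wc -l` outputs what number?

Walking parent pointers from af15945: reachable set = {21261d4, 473d9ff, af15945, dacbd03}.
That is 4 commits.

4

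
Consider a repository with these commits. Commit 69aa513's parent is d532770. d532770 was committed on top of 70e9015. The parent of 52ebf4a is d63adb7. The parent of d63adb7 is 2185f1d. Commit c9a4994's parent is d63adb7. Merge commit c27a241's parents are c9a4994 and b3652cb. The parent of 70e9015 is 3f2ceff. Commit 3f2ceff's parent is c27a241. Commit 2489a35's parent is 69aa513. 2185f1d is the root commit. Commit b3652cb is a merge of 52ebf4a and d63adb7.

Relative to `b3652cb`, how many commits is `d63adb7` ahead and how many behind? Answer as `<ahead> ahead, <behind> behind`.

0 ahead, 2 behind

Reachable from d63adb7: {2185f1d, d63adb7}.
Reachable from b3652cb: {2185f1d, 52ebf4a, b3652cb, d63adb7}.
Only in d63adb7's history (ahead): {} — 0.
Only in b3652cb's history (behind): {52ebf4a, b3652cb} — 2.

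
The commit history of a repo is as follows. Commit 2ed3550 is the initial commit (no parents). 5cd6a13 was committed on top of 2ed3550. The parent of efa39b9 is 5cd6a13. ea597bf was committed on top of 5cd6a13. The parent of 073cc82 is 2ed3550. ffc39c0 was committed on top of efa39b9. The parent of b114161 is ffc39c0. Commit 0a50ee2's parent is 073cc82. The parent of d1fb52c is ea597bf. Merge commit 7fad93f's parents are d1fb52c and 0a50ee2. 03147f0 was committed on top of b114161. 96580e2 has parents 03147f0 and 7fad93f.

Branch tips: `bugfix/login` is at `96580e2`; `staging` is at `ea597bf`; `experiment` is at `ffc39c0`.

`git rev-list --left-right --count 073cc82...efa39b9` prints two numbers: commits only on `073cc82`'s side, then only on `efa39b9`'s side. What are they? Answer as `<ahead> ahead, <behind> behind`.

Reachable from 073cc82: {073cc82, 2ed3550}.
Reachable from efa39b9: {2ed3550, 5cd6a13, efa39b9}.
Only in 073cc82's history (ahead): {073cc82} — 1.
Only in efa39b9's history (behind): {5cd6a13, efa39b9} — 2.

1 ahead, 2 behind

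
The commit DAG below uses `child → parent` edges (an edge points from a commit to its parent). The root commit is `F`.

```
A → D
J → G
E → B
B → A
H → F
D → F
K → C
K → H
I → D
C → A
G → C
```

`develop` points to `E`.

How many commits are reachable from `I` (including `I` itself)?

Walking parent pointers from I: reachable set = {D, F, I}.
That is 3 commits.

3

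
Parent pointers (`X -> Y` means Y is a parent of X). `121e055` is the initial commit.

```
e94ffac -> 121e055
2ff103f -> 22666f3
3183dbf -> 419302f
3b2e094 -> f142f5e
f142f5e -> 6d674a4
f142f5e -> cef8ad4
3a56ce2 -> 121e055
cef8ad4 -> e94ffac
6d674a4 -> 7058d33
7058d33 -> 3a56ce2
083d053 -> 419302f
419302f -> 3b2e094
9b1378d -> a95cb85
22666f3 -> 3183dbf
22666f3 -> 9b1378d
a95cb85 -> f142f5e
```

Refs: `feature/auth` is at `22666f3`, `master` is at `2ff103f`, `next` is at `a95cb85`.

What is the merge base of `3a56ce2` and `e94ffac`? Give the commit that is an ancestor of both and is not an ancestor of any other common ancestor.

Ancestors of 3a56ce2: {121e055, 3a56ce2}.
Ancestors of e94ffac: {121e055, e94ffac}.
Common ancestors: {121e055}.
The only common ancestor is 121e055, so it is the merge base.

121e055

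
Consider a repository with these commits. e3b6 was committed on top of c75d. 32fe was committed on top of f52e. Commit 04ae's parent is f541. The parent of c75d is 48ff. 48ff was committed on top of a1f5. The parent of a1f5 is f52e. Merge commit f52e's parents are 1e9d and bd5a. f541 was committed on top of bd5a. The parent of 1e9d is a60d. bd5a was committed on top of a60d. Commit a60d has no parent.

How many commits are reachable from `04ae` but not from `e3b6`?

2

Reachable from 04ae: {04ae, a60d, bd5a, f541}.
Reachable from e3b6: {1e9d, 48ff, a1f5, a60d, bd5a, c75d, e3b6, f52e}.
In 04ae's history but not e3b6's: {04ae, f541} — 2 commits.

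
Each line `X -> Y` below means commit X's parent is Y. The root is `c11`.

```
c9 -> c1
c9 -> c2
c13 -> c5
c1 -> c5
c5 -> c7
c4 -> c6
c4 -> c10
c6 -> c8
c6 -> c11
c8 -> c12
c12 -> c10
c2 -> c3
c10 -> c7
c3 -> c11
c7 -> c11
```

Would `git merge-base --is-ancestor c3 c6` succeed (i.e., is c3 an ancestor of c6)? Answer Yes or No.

No

Ancestors of c6: {c10, c11, c12, c6, c7, c8}.
c3 is not in that set, so it is not an ancestor of c6.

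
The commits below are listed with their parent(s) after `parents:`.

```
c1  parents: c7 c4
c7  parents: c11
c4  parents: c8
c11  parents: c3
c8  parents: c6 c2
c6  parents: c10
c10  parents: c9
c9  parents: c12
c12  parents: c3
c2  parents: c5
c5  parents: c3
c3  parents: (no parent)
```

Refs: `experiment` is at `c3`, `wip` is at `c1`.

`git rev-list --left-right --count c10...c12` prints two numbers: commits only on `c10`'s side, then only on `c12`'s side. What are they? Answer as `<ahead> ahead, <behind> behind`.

2 ahead, 0 behind

Reachable from c10: {c10, c12, c3, c9}.
Reachable from c12: {c12, c3}.
Only in c10's history (ahead): {c10, c9} — 2.
Only in c12's history (behind): {} — 0.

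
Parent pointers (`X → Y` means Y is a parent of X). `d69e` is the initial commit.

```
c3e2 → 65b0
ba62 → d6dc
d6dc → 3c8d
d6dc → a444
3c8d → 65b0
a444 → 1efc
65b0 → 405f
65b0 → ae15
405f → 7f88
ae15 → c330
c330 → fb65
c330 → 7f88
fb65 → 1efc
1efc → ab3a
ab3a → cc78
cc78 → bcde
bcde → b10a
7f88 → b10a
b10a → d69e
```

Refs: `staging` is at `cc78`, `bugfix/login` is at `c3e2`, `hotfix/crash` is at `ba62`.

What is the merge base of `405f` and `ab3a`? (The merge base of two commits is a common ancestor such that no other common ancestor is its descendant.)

Ancestors of 405f: {405f, 7f88, b10a, d69e}.
Ancestors of ab3a: {ab3a, b10a, bcde, cc78, d69e}.
Common ancestors: {b10a, d69e}.
Among these, b10a is not an ancestor of any other common ancestor — it is the merge base.

b10a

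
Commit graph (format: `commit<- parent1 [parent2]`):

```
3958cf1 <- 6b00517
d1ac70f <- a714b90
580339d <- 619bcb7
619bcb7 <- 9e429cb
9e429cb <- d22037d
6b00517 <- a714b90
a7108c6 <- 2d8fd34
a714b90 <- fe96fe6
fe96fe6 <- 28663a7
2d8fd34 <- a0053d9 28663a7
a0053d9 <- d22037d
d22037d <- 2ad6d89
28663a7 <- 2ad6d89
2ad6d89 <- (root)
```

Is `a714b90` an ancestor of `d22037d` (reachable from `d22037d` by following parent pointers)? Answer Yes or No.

No

Ancestors of d22037d: {2ad6d89, d22037d}.
a714b90 is not in that set, so it is not an ancestor of d22037d.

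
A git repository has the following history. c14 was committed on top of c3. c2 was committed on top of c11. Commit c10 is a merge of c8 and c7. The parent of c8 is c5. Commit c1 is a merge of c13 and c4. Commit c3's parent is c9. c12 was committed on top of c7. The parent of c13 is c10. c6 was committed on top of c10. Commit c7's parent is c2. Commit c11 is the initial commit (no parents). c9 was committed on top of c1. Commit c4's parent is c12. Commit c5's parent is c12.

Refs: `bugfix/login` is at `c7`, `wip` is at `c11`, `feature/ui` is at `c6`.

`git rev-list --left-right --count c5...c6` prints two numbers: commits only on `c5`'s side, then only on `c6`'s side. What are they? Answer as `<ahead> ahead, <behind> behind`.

0 ahead, 3 behind

Reachable from c5: {c11, c12, c2, c5, c7}.
Reachable from c6: {c10, c11, c12, c2, c5, c6, c7, c8}.
Only in c5's history (ahead): {} — 0.
Only in c6's history (behind): {c10, c6, c8} — 3.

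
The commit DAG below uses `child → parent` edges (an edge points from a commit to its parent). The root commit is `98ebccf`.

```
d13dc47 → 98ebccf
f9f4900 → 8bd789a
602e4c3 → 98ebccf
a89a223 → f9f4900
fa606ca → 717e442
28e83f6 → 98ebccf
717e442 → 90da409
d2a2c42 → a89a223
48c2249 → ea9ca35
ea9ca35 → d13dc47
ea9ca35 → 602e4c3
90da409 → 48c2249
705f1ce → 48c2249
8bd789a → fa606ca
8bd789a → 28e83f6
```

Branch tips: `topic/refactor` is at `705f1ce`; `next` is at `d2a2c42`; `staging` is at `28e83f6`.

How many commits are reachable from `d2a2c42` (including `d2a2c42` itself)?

13

Walking parent pointers from d2a2c42: reachable set = {28e83f6, 48c2249, 602e4c3, 717e442, 8bd789a, 90da409, 98ebccf, a89a223, d13dc47, d2a2c42, ea9ca35, f9f4900, fa606ca}.
That is 13 commits.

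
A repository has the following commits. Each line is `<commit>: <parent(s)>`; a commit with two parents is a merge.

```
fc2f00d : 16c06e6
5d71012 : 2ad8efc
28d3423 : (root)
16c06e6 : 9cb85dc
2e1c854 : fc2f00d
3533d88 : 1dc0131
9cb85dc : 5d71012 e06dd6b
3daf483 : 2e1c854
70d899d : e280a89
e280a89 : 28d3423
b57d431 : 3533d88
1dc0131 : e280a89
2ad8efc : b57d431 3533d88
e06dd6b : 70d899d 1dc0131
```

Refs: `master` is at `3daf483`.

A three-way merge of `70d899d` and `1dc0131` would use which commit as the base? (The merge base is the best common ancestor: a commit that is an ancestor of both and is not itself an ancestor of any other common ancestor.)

e280a89

Ancestors of 70d899d: {28d3423, 70d899d, e280a89}.
Ancestors of 1dc0131: {1dc0131, 28d3423, e280a89}.
Common ancestors: {28d3423, e280a89}.
Among these, e280a89 is not an ancestor of any other common ancestor — it is the merge base.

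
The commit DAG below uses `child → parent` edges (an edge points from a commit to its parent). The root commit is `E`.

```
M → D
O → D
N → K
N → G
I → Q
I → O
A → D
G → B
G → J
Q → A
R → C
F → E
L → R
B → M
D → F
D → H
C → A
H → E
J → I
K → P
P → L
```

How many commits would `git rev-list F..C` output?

4

Reachable from C: {A, C, D, E, F, H}.
Reachable from F: {E, F}.
In C's history but not F's: {A, C, D, H} — 4 commits.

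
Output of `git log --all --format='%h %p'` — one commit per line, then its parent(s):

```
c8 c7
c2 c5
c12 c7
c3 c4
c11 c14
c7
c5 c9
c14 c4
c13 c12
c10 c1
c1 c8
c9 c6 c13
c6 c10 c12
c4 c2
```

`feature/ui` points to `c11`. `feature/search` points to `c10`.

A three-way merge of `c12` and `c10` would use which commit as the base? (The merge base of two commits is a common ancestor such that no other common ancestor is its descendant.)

Ancestors of c12: {c12, c7}.
Ancestors of c10: {c1, c10, c7, c8}.
Common ancestors: {c7}.
The only common ancestor is c7, so it is the merge base.

c7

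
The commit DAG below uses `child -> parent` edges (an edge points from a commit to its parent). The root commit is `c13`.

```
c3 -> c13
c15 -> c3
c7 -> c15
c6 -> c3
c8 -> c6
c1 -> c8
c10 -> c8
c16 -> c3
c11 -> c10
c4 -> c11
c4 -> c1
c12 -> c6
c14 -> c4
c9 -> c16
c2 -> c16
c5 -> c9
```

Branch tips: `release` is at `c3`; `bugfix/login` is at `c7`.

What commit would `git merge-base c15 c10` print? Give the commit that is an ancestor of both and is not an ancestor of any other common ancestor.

Ancestors of c15: {c13, c15, c3}.
Ancestors of c10: {c10, c13, c3, c6, c8}.
Common ancestors: {c13, c3}.
Among these, c3 is not an ancestor of any other common ancestor — it is the merge base.

c3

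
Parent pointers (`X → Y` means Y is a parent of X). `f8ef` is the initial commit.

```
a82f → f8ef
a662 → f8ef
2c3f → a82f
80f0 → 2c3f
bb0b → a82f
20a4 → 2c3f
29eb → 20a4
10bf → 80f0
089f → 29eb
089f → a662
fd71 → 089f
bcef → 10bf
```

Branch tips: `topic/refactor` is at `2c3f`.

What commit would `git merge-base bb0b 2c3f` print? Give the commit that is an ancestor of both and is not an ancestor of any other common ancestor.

Ancestors of bb0b: {a82f, bb0b, f8ef}.
Ancestors of 2c3f: {2c3f, a82f, f8ef}.
Common ancestors: {a82f, f8ef}.
Among these, a82f is not an ancestor of any other common ancestor — it is the merge base.

a82f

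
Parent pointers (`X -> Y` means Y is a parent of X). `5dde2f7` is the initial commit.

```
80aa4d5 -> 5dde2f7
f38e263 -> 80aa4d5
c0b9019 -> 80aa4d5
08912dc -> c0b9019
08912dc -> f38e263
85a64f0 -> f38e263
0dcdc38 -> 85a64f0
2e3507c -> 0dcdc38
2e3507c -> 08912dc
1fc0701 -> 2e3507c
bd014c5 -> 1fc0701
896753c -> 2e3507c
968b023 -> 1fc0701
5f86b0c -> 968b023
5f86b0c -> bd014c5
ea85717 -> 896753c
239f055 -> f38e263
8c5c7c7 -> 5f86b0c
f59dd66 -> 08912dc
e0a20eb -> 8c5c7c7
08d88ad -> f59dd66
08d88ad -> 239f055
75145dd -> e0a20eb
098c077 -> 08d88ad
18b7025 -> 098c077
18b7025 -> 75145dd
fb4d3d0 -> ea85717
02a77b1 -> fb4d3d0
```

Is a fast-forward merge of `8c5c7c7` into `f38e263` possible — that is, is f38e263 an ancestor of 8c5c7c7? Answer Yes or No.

Yes

A fast-forward from f38e263 to 8c5c7c7 is possible iff f38e263 is an ancestor of 8c5c7c7.
Ancestors of 8c5c7c7: {08912dc, 0dcdc38, 1fc0701, 2e3507c, 5dde2f7, 5f86b0c, 80aa4d5, 85a64f0, 8c5c7c7, 968b023, bd014c5, c0b9019, f38e263}.
f38e263 is among them, so fast-forward is possible.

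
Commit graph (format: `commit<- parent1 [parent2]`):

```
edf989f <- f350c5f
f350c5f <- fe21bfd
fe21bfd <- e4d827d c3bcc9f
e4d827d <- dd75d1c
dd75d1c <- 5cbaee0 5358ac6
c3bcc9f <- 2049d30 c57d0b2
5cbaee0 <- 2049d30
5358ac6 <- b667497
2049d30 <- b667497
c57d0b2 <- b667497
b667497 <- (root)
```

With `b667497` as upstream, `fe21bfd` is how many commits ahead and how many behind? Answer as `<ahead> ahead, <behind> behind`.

8 ahead, 0 behind

Reachable from fe21bfd: {2049d30, 5358ac6, 5cbaee0, b667497, c3bcc9f, c57d0b2, dd75d1c, e4d827d, fe21bfd}.
Reachable from b667497: {b667497}.
Only in fe21bfd's history (ahead): {2049d30, 5358ac6, 5cbaee0, c3bcc9f, c57d0b2, dd75d1c, e4d827d, fe21bfd} — 8.
Only in b667497's history (behind): {} — 0.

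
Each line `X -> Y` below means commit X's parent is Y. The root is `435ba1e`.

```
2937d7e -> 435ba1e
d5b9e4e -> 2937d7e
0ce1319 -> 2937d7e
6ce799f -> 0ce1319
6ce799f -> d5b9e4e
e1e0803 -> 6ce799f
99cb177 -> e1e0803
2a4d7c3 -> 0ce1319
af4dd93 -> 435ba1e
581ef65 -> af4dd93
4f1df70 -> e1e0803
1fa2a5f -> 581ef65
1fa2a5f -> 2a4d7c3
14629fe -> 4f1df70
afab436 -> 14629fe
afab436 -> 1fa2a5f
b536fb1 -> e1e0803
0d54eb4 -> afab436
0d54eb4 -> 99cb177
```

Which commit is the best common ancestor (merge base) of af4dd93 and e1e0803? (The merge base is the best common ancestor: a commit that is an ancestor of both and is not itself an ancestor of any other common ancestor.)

435ba1e

Ancestors of af4dd93: {435ba1e, af4dd93}.
Ancestors of e1e0803: {0ce1319, 2937d7e, 435ba1e, 6ce799f, d5b9e4e, e1e0803}.
Common ancestors: {435ba1e}.
The only common ancestor is 435ba1e, so it is the merge base.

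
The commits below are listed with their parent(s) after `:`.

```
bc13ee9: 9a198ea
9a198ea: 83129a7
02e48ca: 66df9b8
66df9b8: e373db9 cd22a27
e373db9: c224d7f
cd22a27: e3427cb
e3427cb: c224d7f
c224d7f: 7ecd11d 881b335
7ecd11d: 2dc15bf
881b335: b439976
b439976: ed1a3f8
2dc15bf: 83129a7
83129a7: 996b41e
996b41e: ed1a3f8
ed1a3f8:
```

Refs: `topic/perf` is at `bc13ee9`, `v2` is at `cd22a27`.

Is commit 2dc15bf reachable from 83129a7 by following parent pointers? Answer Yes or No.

No

Ancestors of 83129a7: {83129a7, 996b41e, ed1a3f8}.
2dc15bf is not in that set, so it is not an ancestor of 83129a7.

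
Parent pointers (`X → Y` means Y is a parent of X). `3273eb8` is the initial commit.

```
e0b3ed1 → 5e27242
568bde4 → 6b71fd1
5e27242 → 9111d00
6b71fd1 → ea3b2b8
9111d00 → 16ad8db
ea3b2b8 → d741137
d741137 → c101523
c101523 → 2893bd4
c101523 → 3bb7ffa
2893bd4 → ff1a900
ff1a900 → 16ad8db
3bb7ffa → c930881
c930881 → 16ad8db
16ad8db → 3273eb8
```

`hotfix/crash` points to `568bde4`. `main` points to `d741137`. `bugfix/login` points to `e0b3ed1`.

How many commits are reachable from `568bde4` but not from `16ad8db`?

9

Reachable from 568bde4: {16ad8db, 2893bd4, 3273eb8, 3bb7ffa, 568bde4, 6b71fd1, c101523, c930881, d741137, ea3b2b8, ff1a900}.
Reachable from 16ad8db: {16ad8db, 3273eb8}.
In 568bde4's history but not 16ad8db's: {2893bd4, 3bb7ffa, 568bde4, 6b71fd1, c101523, c930881, d741137, ea3b2b8, ff1a900} — 9 commits.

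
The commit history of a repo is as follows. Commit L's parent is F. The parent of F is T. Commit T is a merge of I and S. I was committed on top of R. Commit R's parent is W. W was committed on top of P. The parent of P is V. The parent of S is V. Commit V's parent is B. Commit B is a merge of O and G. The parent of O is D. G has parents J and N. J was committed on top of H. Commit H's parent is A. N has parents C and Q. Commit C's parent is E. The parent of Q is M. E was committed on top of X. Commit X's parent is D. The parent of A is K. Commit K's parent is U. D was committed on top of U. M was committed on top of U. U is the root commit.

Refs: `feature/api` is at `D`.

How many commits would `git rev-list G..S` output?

Reachable from S: {A, B, C, D, E, G, H, J, K, M, N, O, Q, S, U, V, X}.
Reachable from G: {A, C, D, E, G, H, J, K, M, N, Q, U, X}.
In S's history but not G's: {B, O, S, V} — 4 commits.

4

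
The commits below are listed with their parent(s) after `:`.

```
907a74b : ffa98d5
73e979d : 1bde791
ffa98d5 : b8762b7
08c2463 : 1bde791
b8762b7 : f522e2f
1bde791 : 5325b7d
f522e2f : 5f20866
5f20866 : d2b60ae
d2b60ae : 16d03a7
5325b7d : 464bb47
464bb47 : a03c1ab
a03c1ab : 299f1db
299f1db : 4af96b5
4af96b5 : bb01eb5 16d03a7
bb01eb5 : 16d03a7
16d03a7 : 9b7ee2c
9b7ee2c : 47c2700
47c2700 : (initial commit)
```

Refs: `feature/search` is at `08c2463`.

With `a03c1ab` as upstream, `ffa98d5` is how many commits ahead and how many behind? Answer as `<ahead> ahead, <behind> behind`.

Reachable from ffa98d5: {16d03a7, 47c2700, 5f20866, 9b7ee2c, b8762b7, d2b60ae, f522e2f, ffa98d5}.
Reachable from a03c1ab: {16d03a7, 299f1db, 47c2700, 4af96b5, 9b7ee2c, a03c1ab, bb01eb5}.
Only in ffa98d5's history (ahead): {5f20866, b8762b7, d2b60ae, f522e2f, ffa98d5} — 5.
Only in a03c1ab's history (behind): {299f1db, 4af96b5, a03c1ab, bb01eb5} — 4.

5 ahead, 4 behind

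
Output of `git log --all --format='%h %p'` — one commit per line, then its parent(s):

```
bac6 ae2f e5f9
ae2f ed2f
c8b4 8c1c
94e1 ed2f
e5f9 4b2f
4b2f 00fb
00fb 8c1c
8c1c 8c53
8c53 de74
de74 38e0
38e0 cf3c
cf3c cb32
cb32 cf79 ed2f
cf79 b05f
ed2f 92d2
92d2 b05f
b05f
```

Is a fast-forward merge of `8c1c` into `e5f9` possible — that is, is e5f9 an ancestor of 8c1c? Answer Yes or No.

A fast-forward from e5f9 to 8c1c is possible iff e5f9 is an ancestor of 8c1c.
Ancestors of 8c1c: {38e0, 8c1c, 8c53, 92d2, b05f, cb32, cf3c, cf79, de74, ed2f}.
e5f9 is not among them, so fast-forward is not possible.

No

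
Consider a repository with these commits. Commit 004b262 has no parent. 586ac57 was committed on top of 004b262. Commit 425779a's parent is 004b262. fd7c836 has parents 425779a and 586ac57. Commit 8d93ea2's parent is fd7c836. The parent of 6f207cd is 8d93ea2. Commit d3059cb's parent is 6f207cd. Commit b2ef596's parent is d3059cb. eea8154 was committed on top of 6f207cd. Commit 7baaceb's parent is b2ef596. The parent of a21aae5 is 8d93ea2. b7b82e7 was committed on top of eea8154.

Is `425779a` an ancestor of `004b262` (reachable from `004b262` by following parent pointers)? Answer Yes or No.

No

Ancestors of 004b262: {004b262}.
425779a is not in that set, so it is not an ancestor of 004b262.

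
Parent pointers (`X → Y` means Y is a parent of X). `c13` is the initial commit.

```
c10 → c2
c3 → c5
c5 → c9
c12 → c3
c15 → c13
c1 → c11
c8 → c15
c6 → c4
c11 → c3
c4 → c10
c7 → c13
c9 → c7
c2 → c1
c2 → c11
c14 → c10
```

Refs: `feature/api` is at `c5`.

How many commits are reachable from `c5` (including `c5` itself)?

4

Walking parent pointers from c5: reachable set = {c13, c5, c7, c9}.
That is 4 commits.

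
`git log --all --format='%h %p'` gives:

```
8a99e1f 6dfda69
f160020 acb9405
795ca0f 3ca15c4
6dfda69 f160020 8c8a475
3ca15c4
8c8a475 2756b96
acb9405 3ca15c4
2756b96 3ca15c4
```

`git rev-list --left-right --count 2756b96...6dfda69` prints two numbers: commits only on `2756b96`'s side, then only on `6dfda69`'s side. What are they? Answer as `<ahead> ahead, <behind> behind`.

0 ahead, 4 behind

Reachable from 2756b96: {2756b96, 3ca15c4}.
Reachable from 6dfda69: {2756b96, 3ca15c4, 6dfda69, 8c8a475, acb9405, f160020}.
Only in 2756b96's history (ahead): {} — 0.
Only in 6dfda69's history (behind): {6dfda69, 8c8a475, acb9405, f160020} — 4.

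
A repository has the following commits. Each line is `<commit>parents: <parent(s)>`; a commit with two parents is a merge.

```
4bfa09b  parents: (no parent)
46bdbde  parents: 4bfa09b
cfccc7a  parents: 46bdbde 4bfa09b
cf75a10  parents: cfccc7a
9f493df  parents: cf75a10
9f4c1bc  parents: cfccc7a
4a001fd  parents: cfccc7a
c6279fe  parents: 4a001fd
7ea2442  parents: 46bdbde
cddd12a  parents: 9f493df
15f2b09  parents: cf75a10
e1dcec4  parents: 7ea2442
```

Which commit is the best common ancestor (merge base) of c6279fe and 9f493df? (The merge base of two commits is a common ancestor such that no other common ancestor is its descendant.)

cfccc7a

Ancestors of c6279fe: {46bdbde, 4a001fd, 4bfa09b, c6279fe, cfccc7a}.
Ancestors of 9f493df: {46bdbde, 4bfa09b, 9f493df, cf75a10, cfccc7a}.
Common ancestors: {46bdbde, 4bfa09b, cfccc7a}.
Among these, cfccc7a is not an ancestor of any other common ancestor — it is the merge base.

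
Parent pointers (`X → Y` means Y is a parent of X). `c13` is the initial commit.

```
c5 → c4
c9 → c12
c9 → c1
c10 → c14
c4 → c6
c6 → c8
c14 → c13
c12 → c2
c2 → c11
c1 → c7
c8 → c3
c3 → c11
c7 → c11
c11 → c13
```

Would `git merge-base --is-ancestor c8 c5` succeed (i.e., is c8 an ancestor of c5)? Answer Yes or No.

Ancestors of c5 (commits reachable by following parents): {c11, c13, c3, c4, c5, c6, c8}.
c8 is in that set, so it is an ancestor of c5.

Yes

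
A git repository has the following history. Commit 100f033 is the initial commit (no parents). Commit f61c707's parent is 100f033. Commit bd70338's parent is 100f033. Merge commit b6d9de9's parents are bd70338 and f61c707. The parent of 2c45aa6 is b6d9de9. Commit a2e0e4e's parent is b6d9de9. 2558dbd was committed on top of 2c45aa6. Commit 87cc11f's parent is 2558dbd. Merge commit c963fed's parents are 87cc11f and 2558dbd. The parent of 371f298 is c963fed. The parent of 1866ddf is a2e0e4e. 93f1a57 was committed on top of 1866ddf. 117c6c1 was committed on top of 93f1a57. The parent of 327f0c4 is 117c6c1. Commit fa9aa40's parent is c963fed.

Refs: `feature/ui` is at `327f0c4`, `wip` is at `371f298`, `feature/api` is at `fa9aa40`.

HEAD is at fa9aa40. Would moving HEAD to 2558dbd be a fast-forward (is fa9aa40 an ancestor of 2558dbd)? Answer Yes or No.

No

A fast-forward from fa9aa40 to 2558dbd is possible iff fa9aa40 is an ancestor of 2558dbd.
Ancestors of 2558dbd: {100f033, 2558dbd, 2c45aa6, b6d9de9, bd70338, f61c707}.
fa9aa40 is not among them, so fast-forward is not possible.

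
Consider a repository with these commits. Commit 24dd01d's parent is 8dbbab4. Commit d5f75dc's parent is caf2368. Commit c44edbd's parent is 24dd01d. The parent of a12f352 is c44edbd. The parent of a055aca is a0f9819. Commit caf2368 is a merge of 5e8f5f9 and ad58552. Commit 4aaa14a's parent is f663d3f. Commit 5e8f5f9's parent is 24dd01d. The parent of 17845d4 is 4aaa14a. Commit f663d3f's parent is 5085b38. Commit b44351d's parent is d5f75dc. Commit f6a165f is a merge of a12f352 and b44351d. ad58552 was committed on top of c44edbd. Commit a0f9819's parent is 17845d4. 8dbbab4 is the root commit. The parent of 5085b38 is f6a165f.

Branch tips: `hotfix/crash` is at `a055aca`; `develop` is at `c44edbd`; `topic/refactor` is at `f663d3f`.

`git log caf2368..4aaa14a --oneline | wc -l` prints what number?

7

Reachable from 4aaa14a: {24dd01d, 4aaa14a, 5085b38, 5e8f5f9, 8dbbab4, a12f352, ad58552, b44351d, c44edbd, caf2368, d5f75dc, f663d3f, f6a165f}.
Reachable from caf2368: {24dd01d, 5e8f5f9, 8dbbab4, ad58552, c44edbd, caf2368}.
In 4aaa14a's history but not caf2368's: {4aaa14a, 5085b38, a12f352, b44351d, d5f75dc, f663d3f, f6a165f} — 7 commits.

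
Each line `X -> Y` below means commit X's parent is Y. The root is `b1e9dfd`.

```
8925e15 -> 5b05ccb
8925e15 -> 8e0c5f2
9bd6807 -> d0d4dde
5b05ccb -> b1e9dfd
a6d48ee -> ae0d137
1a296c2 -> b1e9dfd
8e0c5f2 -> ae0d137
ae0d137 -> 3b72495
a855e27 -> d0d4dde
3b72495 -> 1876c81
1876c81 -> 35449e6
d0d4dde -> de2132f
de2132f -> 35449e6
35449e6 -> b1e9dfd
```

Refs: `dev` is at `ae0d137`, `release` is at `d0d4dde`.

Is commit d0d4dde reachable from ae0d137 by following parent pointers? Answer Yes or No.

Ancestors of ae0d137: {1876c81, 35449e6, 3b72495, ae0d137, b1e9dfd}.
d0d4dde is not in that set, so it is not an ancestor of ae0d137.

No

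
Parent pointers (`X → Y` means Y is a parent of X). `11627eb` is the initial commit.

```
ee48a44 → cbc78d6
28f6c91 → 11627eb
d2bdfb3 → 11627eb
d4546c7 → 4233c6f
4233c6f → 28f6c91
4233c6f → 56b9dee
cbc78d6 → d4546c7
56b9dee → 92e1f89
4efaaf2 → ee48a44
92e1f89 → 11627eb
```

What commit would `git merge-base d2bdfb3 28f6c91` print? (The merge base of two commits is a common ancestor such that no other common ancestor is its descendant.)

Ancestors of d2bdfb3: {11627eb, d2bdfb3}.
Ancestors of 28f6c91: {11627eb, 28f6c91}.
Common ancestors: {11627eb}.
The only common ancestor is 11627eb, so it is the merge base.

11627eb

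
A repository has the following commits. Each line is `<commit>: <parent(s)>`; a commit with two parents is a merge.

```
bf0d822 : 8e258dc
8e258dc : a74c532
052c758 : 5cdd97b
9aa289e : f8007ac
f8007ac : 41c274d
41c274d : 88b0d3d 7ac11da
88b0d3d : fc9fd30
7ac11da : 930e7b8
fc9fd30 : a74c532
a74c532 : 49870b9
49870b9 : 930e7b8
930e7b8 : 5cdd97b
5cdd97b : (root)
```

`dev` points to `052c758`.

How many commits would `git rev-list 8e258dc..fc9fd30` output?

1

Reachable from fc9fd30: {49870b9, 5cdd97b, 930e7b8, a74c532, fc9fd30}.
Reachable from 8e258dc: {49870b9, 5cdd97b, 8e258dc, 930e7b8, a74c532}.
In fc9fd30's history but not 8e258dc's: {fc9fd30} — 1 commit.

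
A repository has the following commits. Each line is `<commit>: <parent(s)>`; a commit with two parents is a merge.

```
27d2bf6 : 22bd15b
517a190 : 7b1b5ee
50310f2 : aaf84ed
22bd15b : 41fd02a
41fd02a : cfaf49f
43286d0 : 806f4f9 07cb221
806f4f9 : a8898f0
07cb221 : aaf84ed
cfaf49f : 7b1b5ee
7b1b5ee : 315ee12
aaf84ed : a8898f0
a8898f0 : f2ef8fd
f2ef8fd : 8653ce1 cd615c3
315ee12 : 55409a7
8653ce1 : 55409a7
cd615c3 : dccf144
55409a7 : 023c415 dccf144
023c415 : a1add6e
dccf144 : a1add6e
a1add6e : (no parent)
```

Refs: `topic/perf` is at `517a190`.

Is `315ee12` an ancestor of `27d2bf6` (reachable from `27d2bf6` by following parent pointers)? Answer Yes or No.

Yes

Ancestors of 27d2bf6 (commits reachable by following parents): {023c415, 22bd15b, 27d2bf6, 315ee12, 41fd02a, 55409a7, 7b1b5ee, a1add6e, cfaf49f, dccf144}.
315ee12 is in that set, so it is an ancestor of 27d2bf6.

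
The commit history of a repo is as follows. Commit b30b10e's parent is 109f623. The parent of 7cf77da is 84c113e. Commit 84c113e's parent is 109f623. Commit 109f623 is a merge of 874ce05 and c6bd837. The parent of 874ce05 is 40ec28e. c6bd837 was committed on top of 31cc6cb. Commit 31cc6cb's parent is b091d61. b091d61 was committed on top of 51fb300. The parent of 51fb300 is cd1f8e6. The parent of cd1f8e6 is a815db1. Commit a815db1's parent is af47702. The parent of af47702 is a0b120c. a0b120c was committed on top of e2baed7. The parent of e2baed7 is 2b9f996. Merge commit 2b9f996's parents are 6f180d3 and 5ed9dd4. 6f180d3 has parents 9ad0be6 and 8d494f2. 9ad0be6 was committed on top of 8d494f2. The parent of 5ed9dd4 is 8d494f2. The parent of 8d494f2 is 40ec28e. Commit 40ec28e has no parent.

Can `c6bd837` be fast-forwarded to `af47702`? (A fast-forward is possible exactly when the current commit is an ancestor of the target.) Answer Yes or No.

No

A fast-forward from c6bd837 to af47702 is possible iff c6bd837 is an ancestor of af47702.
Ancestors of af47702: {2b9f996, 40ec28e, 5ed9dd4, 6f180d3, 8d494f2, 9ad0be6, a0b120c, af47702, e2baed7}.
c6bd837 is not among them, so fast-forward is not possible.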